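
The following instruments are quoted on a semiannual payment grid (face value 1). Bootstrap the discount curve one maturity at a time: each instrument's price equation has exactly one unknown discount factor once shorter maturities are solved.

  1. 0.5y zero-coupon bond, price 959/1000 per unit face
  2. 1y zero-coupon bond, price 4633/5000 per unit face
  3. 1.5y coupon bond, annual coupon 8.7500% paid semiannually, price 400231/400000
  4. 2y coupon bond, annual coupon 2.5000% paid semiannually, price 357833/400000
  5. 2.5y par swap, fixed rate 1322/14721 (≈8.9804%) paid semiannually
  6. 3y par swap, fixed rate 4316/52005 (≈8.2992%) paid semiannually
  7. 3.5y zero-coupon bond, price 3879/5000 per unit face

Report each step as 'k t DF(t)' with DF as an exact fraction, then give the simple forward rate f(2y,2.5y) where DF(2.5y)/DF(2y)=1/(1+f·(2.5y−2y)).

1 1/2 959/1000
2 1 4633/5000
3 3/2 2199/2500
4 2 4247/5000
5 5/2 8017/10000
6 3 3921/5000
7 7/2 3879/5000
f(2y,2.5y) = ((4247/5000)/(8017/10000) − 1)/(1/2) = 954/8017 ≈ 11.8997%

step 1 [0.5y] zero: DF = P = 959/1000 ≈ 0.959000
step 2 [1y] zero: DF = P = 4633/5000 ≈ 0.926600
step 3 [1.5y] bond c/2=7/160: DF=(400231/400000 − 7/160·(0.959000+0.926600))/(1+7/160) = 2199/2500 ≈ 0.879600
step 4 [2y] bond c/2=1/80: DF=(357833/400000 − 1/80·(0.959000+0.926600+0.879600))/(1+1/80) = 4247/5000 ≈ 0.849400
step 5 [2.5y] swap r/2=661/14721: DF=(1 − 661/14721·(0.959000+0.926600+0.879600+0.849400))/(1+661/14721) = 8017/10000 ≈ 0.801700
step 6 [3y] swap r/2=2158/52005: DF=(1 − 2158/52005·(0.959000+0.926600+0.879600+0.849400+0.801700))/(1+2158/52005) = 3921/5000 ≈ 0.784200
step 7 [3.5y] zero: DF = P = 3879/5000 ≈ 0.775800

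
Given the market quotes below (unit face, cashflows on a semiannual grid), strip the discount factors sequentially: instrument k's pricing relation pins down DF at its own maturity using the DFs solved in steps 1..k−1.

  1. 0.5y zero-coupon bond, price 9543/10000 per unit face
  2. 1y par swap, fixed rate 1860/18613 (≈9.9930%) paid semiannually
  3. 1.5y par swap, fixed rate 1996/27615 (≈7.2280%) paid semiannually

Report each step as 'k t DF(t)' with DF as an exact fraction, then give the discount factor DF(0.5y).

step 1 [0.5y] zero: DF = P = 9543/10000 ≈ 0.954300
step 2 [1y] swap r/2=930/18613: DF=(1 − 930/18613·(0.954300))/(1+930/18613) = 907/1000 ≈ 0.907000
step 3 [1.5y] swap r/2=998/27615: DF=(1 − 998/27615·(0.954300+0.907000))/(1+998/27615) = 4501/5000 ≈ 0.900200

1 1/2 9543/10000
2 1 907/1000
3 3/2 4501/5000
DF(0.5y) = 9543/10000 ≈ 0.954300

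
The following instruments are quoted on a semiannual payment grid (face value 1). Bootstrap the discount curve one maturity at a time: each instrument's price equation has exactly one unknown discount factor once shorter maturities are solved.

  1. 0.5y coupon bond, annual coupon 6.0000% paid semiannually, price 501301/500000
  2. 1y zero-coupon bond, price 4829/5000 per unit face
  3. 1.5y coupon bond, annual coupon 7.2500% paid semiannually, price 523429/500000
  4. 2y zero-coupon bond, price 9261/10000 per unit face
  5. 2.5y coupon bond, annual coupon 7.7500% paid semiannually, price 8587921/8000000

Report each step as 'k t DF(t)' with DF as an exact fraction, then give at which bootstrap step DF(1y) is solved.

1 1/2 4867/5000
2 1 4829/5000
3 3/2 589/625
4 2 9261/10000
5 5/2 4457/5000
DF(1y) is solved at step 2

step 1 [0.5y] bond c/2=3/100: DF=(501301/500000 − 3/100·(0))/(1+3/100) = 4867/5000 ≈ 0.973400
step 2 [1y] zero: DF = P = 4829/5000 ≈ 0.965800
step 3 [1.5y] bond c/2=29/800: DF=(523429/500000 − 29/800·(0.973400+0.965800))/(1+29/800) = 589/625 ≈ 0.942400
step 4 [2y] zero: DF = P = 9261/10000 ≈ 0.926100
step 5 [2.5y] bond c/2=31/800: DF=(8587921/8000000 − 31/800·(0.973400+0.965800+0.942400+0.926100))/(1+31/800) = 4457/5000 ≈ 0.891400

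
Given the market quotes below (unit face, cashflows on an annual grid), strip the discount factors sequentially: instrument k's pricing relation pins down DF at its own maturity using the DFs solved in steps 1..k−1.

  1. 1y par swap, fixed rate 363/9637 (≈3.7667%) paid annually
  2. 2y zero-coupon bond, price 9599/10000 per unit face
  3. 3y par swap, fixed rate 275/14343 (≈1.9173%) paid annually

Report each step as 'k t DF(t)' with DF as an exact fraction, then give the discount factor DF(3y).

1 1 9637/10000
2 2 9599/10000
3 3 189/200
DF(3y) = 189/200 ≈ 0.945000

step 1 [1y] swap r/1=363/9637: DF=(1 − 363/9637·(0))/(1+363/9637) = 9637/10000 ≈ 0.963700
step 2 [2y] zero: DF = P = 9599/10000 ≈ 0.959900
step 3 [3y] swap r/1=275/14343: DF=(1 − 275/14343·(0.963700+0.959900))/(1+275/14343) = 189/200 ≈ 0.945000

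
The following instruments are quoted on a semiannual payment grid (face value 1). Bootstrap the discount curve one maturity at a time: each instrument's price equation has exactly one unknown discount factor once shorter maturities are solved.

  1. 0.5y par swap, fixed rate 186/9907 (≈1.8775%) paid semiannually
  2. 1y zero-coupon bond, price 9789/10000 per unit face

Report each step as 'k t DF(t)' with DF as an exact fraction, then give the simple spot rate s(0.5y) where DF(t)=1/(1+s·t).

step 1 [0.5y] swap r/2=93/9907: DF=(1 − 93/9907·(0))/(1+93/9907) = 9907/10000 ≈ 0.990700
step 2 [1y] zero: DF = P = 9789/10000 ≈ 0.978900

1 1/2 9907/10000
2 1 9789/10000
s(0.5y) = (1/(9907/10000) − 1)/(1/2) = 186/9907 ≈ 1.8775%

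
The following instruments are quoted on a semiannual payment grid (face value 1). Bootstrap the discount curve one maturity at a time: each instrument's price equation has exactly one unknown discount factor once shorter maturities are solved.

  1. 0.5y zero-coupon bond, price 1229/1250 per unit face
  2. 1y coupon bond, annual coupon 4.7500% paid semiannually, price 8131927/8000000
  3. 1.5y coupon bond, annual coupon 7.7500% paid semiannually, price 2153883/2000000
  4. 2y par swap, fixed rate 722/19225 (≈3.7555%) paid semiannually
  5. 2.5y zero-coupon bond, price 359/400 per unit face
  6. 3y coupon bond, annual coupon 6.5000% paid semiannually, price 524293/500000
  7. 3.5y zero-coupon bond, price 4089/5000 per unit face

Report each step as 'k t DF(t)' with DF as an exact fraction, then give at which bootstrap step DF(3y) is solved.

step 1 [0.5y] zero: DF = P = 1229/1250 ≈ 0.983200
step 2 [1y] bond c/2=19/800: DF=(8131927/8000000 − 19/800·(0.983200))/(1+19/800) = 9701/10000 ≈ 0.970100
step 3 [1.5y] bond c/2=31/800: DF=(2153883/2000000 − 31/800·(0.983200+0.970100))/(1+31/800) = 9639/10000 ≈ 0.963900
step 4 [2y] swap r/2=361/19225: DF=(1 − 361/19225·(0.983200+0.970100+0.963900))/(1+361/19225) = 4639/5000 ≈ 0.927800
step 5 [2.5y] zero: DF = P = 359/400 ≈ 0.897500
step 6 [3y] bond c/2=13/400: DF=(524293/500000 − 13/400·(0.983200+0.970100+0.963900+0.927800+0.897500))/(1+13/400) = 8663/10000 ≈ 0.866300
step 7 [3.5y] zero: DF = P = 4089/5000 ≈ 0.817800

1 1/2 1229/1250
2 1 9701/10000
3 3/2 9639/10000
4 2 4639/5000
5 5/2 359/400
6 3 8663/10000
7 7/2 4089/5000
DF(3y) is solved at step 6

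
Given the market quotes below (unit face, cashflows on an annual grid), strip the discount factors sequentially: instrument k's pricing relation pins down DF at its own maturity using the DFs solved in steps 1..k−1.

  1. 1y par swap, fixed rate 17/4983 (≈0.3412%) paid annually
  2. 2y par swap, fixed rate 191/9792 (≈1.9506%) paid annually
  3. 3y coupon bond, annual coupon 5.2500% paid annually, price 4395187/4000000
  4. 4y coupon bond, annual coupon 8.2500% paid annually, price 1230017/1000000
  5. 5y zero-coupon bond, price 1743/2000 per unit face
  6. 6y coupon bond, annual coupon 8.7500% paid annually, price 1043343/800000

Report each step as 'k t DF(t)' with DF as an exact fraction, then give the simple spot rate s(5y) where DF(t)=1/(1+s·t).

step 1 [1y] swap r/1=17/4983: DF=(1 − 17/4983·(0))/(1+17/4983) = 4983/5000 ≈ 0.996600
step 2 [2y] swap r/1=191/9792: DF=(1 − 191/9792·(0.996600))/(1+191/9792) = 4809/5000 ≈ 0.961800
step 3 [3y] bond c/1=21/400: DF=(4395187/4000000 − 21/400·(0.996600+0.961800))/(1+21/400) = 9463/10000 ≈ 0.946300
step 4 [4y] bond c/1=33/400: DF=(1230017/1000000 − 33/400·(0.996600+0.961800+0.946300))/(1+33/400) = 9149/10000 ≈ 0.914900
step 5 [5y] zero: DF = P = 1743/2000 ≈ 0.871500
step 6 [6y] bond c/1=7/80: DF=(1043343/800000 − 7/80·(0.996600+0.961800+0.946300+0.914900+0.871500))/(1+7/80) = 4109/5000 ≈ 0.821800

1 1 4983/5000
2 2 4809/5000
3 3 9463/10000
4 4 9149/10000
5 5 1743/2000
6 6 4109/5000
s(5y) = (1/(1743/2000) − 1)/(5) = 257/8715 ≈ 2.9489%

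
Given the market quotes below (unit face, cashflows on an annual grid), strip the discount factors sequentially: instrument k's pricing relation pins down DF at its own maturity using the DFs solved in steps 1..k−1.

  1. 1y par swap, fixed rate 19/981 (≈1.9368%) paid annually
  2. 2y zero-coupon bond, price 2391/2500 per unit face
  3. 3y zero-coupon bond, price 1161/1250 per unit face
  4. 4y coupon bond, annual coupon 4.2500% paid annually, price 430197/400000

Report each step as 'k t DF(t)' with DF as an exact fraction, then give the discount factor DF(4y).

1 1 981/1000
2 2 2391/2500
3 3 1161/1250
4 4 2287/2500
DF(4y) = 2287/2500 ≈ 0.914800

step 1 [1y] swap r/1=19/981: DF=(1 − 19/981·(0))/(1+19/981) = 981/1000 ≈ 0.981000
step 2 [2y] zero: DF = P = 2391/2500 ≈ 0.956400
step 3 [3y] zero: DF = P = 1161/1250 ≈ 0.928800
step 4 [4y] bond c/1=17/400: DF=(430197/400000 − 17/400·(0.981000+0.956400+0.928800))/(1+17/400) = 2287/2500 ≈ 0.914800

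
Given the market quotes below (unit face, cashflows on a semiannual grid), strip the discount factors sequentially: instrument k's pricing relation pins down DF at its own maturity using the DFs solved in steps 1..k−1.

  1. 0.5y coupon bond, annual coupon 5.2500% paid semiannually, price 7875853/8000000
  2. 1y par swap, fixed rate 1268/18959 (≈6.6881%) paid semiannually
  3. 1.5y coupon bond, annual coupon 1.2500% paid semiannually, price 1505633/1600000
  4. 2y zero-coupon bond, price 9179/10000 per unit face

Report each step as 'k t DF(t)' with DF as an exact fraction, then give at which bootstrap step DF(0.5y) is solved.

1 1/2 9593/10000
2 1 4683/5000
3 3/2 4617/5000
4 2 9179/10000
DF(0.5y) is solved at step 1

step 1 [0.5y] bond c/2=21/800: DF=(7875853/8000000 − 21/800·(0))/(1+21/800) = 9593/10000 ≈ 0.959300
step 2 [1y] swap r/2=634/18959: DF=(1 − 634/18959·(0.959300))/(1+634/18959) = 4683/5000 ≈ 0.936600
step 3 [1.5y] bond c/2=1/160: DF=(1505633/1600000 − 1/160·(0.959300+0.936600))/(1+1/160) = 4617/5000 ≈ 0.923400
step 4 [2y] zero: DF = P = 9179/10000 ≈ 0.917900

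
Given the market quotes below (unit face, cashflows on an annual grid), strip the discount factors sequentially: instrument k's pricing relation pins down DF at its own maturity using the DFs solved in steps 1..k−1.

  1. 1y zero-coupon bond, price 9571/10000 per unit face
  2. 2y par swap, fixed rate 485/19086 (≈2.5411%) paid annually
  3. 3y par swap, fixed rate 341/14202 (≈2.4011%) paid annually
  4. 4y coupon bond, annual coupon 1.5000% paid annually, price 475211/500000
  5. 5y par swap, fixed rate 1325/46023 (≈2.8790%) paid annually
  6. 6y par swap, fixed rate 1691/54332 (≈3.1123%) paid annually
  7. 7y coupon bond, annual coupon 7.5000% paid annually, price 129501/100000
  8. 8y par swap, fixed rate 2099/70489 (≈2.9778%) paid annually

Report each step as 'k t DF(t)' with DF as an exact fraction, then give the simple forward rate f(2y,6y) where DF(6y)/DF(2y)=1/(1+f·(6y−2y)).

1 1 9571/10000
2 2 1903/2000
3 3 4659/5000
4 4 559/625
5 5 347/400
6 6 8309/10000
7 7 516/625
8 8 7901/10000
f(2y,6y) = ((1903/2000)/(8309/10000) − 1)/(4) = 603/16618 ≈ 3.6286%

step 1 [1y] zero: DF = P = 9571/10000 ≈ 0.957100
step 2 [2y] swap r/1=485/19086: DF=(1 − 485/19086·(0.957100))/(1+485/19086) = 1903/2000 ≈ 0.951500
step 3 [3y] swap r/1=341/14202: DF=(1 − 341/14202·(0.957100+0.951500))/(1+341/14202) = 4659/5000 ≈ 0.931800
step 4 [4y] bond c/1=3/200: DF=(475211/500000 − 3/200·(0.957100+0.951500+0.931800))/(1+3/200) = 559/625 ≈ 0.894400
step 5 [5y] swap r/1=1325/46023: DF=(1 − 1325/46023·(0.957100+0.951500+0.931800+0.894400))/(1+1325/46023) = 347/400 ≈ 0.867500
step 6 [6y] swap r/1=1691/54332: DF=(1 − 1691/54332·(0.957100+0.951500+0.931800+0.894400+0.867500))/(1+1691/54332) = 8309/10000 ≈ 0.830900
step 7 [7y] bond c/1=3/40: DF=(129501/100000 − 3/40·(0.957100+0.951500+0.931800+0.894400+0.867500+0.830900))/(1+3/40) = 516/625 ≈ 0.825600
step 8 [8y] swap r/1=2099/70489: DF=(1 − 2099/70489·(0.957100+0.951500+0.931800+0.894400+0.867500+0.830900+0.825600))/(1+2099/70489) = 7901/10000 ≈ 0.790100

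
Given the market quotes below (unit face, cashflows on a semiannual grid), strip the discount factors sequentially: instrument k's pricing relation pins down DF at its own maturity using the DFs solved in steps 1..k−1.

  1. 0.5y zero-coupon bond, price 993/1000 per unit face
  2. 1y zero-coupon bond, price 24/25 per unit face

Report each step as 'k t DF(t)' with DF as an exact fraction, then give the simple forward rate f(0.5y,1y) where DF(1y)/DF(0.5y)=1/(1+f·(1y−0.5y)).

step 1 [0.5y] zero: DF = P = 993/1000 ≈ 0.993000
step 2 [1y] zero: DF = P = 24/25 ≈ 0.960000

1 1/2 993/1000
2 1 24/25
f(0.5y,1y) = ((993/1000)/(24/25) − 1)/(1/2) = 11/160 ≈ 6.8750%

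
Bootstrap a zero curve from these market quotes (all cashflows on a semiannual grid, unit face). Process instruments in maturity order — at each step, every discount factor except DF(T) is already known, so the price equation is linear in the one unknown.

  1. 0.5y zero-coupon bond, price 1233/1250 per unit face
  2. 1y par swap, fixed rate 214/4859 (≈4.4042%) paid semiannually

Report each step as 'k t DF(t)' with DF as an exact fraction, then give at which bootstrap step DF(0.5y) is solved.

step 1 [0.5y] zero: DF = P = 1233/1250 ≈ 0.986400
step 2 [1y] swap r/2=107/4859: DF=(1 − 107/4859·(0.986400))/(1+107/4859) = 2393/2500 ≈ 0.957200

1 1/2 1233/1250
2 1 2393/2500
DF(0.5y) is solved at step 1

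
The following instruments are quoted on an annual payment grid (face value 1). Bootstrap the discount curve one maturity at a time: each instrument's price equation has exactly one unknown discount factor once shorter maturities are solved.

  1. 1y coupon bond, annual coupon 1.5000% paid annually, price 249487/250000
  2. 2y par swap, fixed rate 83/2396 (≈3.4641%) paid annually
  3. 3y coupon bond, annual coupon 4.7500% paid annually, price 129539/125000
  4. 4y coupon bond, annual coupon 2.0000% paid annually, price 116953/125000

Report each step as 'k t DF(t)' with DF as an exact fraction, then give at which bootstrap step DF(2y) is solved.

1 1 1229/1250
2 2 1167/1250
3 3 564/625
4 4 431/500
DF(2y) is solved at step 2

step 1 [1y] bond c/1=3/200: DF=(249487/250000 − 3/200·(0))/(1+3/200) = 1229/1250 ≈ 0.983200
step 2 [2y] swap r/1=83/2396: DF=(1 − 83/2396·(0.983200))/(1+83/2396) = 1167/1250 ≈ 0.933600
step 3 [3y] bond c/1=19/400: DF=(129539/125000 − 19/400·(0.983200+0.933600))/(1+19/400) = 564/625 ≈ 0.902400
step 4 [4y] bond c/1=1/50: DF=(116953/125000 − 1/50·(0.983200+0.933600+0.902400))/(1+1/50) = 431/500 ≈ 0.862000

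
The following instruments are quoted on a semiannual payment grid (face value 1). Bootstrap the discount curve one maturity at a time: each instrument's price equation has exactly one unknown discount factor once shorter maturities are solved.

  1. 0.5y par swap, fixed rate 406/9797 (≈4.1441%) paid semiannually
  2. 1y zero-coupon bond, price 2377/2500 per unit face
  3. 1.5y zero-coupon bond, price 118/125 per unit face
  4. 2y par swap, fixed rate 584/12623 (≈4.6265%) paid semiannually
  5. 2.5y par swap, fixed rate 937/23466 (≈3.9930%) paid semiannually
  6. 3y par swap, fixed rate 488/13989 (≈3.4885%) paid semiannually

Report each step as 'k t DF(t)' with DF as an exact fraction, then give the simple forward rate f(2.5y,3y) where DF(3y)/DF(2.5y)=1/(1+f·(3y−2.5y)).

step 1 [0.5y] swap r/2=203/9797: DF=(1 − 203/9797·(0))/(1+203/9797) = 9797/10000 ≈ 0.979700
step 2 [1y] zero: DF = P = 2377/2500 ≈ 0.950800
step 3 [1.5y] zero: DF = P = 118/125 ≈ 0.944000
step 4 [2y] swap r/2=292/12623: DF=(1 − 292/12623·(0.979700+0.950800+0.944000))/(1+292/12623) = 2281/2500 ≈ 0.912400
step 5 [2.5y] swap r/2=937/46932: DF=(1 − 937/46932·(0.979700+0.950800+0.944000+0.912400))/(1+937/46932) = 9063/10000 ≈ 0.906300
step 6 [3y] swap r/2=244/13989: DF=(1 − 244/13989·(0.979700+0.950800+0.944000+0.912400+0.906300))/(1+244/13989) = 564/625 ≈ 0.902400

1 1/2 9797/10000
2 1 2377/2500
3 3/2 118/125
4 2 2281/2500
5 5/2 9063/10000
6 3 564/625
f(2.5y,3y) = ((9063/10000)/(564/625) − 1)/(1/2) = 13/1504 ≈ 0.8644%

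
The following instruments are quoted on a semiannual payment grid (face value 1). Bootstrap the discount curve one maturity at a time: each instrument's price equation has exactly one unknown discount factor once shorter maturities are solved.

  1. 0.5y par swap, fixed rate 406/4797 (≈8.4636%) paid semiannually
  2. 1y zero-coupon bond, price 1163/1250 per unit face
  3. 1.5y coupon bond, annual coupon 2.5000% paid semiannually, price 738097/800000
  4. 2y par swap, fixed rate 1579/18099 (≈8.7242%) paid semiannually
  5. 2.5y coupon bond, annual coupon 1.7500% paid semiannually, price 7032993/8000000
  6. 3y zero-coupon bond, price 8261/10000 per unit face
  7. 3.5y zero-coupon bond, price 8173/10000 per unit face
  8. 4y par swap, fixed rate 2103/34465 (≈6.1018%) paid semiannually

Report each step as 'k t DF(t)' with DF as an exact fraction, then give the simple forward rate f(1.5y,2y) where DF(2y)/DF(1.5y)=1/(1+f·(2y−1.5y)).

1 1/2 4797/5000
2 1 1163/1250
3 3/2 8879/10000
4 2 8421/10000
5 5/2 8401/10000
6 3 8261/10000
7 7/2 8173/10000
8 4 7897/10000
f(1.5y,2y) = ((8879/10000)/(8421/10000) − 1)/(1/2) = 916/8421 ≈ 10.8776%

step 1 [0.5y] swap r/2=203/4797: DF=(1 − 203/4797·(0))/(1+203/4797) = 4797/5000 ≈ 0.959400
step 2 [1y] zero: DF = P = 1163/1250 ≈ 0.930400
step 3 [1.5y] bond c/2=1/80: DF=(738097/800000 − 1/80·(0.959400+0.930400))/(1+1/80) = 8879/10000 ≈ 0.887900
step 4 [2y] swap r/2=1579/36198: DF=(1 − 1579/36198·(0.959400+0.930400+0.887900))/(1+1579/36198) = 8421/10000 ≈ 0.842100
step 5 [2.5y] bond c/2=7/800: DF=(7032993/8000000 − 7/800·(0.959400+0.930400+0.887900+0.842100))/(1+7/800) = 8401/10000 ≈ 0.840100
step 6 [3y] zero: DF = P = 8261/10000 ≈ 0.826100
step 7 [3.5y] zero: DF = P = 8173/10000 ≈ 0.817300
step 8 [4y] swap r/2=2103/68930: DF=(1 − 2103/68930·(0.959400+0.930400+0.887900+0.842100+0.840100+0.826100+0.817300))/(1+2103/68930) = 7897/10000 ≈ 0.789700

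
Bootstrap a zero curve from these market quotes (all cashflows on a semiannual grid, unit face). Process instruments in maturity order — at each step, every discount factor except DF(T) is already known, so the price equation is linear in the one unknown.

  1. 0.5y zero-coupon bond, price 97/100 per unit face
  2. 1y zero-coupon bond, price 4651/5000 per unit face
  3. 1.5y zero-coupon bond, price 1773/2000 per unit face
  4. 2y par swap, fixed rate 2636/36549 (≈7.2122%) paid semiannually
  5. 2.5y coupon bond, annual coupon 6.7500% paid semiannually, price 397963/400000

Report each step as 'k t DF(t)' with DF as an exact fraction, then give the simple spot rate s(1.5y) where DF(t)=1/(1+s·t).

step 1 [0.5y] zero: DF = P = 97/100 ≈ 0.970000
step 2 [1y] zero: DF = P = 4651/5000 ≈ 0.930200
step 3 [1.5y] zero: DF = P = 1773/2000 ≈ 0.886500
step 4 [2y] swap r/2=1318/36549: DF=(1 − 1318/36549·(0.970000+0.930200+0.886500))/(1+1318/36549) = 4341/5000 ≈ 0.868200
step 5 [2.5y] bond c/2=27/800: DF=(397963/400000 − 27/800·(0.970000+0.930200+0.886500+0.868200))/(1+27/800) = 8431/10000 ≈ 0.843100

1 1/2 97/100
2 1 4651/5000
3 3/2 1773/2000
4 2 4341/5000
5 5/2 8431/10000
s(1.5y) = (1/(1773/2000) − 1)/(3/2) = 454/5319 ≈ 8.5354%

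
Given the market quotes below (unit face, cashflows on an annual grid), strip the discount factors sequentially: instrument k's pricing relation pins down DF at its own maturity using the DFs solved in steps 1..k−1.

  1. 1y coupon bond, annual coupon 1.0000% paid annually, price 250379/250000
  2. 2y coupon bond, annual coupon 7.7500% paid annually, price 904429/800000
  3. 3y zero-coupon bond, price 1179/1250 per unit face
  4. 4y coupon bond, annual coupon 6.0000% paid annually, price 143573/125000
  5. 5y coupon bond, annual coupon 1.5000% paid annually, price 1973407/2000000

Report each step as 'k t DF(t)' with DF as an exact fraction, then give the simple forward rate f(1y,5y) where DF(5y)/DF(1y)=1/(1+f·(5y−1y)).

step 1 [1y] bond c/1=1/100: DF=(250379/250000 − 1/100·(0))/(1+1/100) = 2479/2500 ≈ 0.991600
step 2 [2y] bond c/1=31/400: DF=(904429/800000 − 31/400·(0.991600))/(1+31/400) = 9779/10000 ≈ 0.977900
step 3 [3y] zero: DF = P = 1179/1250 ≈ 0.943200
step 4 [4y] bond c/1=3/50: DF=(143573/125000 − 3/50·(0.991600+0.977900+0.943200))/(1+3/50) = 9187/10000 ≈ 0.918700
step 5 [5y] bond c/1=3/200: DF=(1973407/2000000 − 3/200·(0.991600+0.977900+0.943200+0.918700))/(1+3/200) = 1831/2000 ≈ 0.915500

1 1 2479/2500
2 2 9779/10000
3 3 1179/1250
4 4 9187/10000
5 5 1831/2000
f(1y,5y) = ((2479/2500)/(1831/2000) − 1)/(4) = 761/36620 ≈ 2.0781%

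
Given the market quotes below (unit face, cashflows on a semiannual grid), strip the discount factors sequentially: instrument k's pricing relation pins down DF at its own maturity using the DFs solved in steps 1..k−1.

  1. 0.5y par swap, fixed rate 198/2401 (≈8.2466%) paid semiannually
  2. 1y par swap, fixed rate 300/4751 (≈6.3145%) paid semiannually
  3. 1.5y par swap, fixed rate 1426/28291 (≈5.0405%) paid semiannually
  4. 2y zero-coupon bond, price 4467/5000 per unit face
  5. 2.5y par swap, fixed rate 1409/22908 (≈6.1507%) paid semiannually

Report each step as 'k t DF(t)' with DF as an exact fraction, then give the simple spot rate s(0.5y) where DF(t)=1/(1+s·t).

1 1/2 2401/2500
2 1 47/50
3 3/2 9287/10000
4 2 4467/5000
5 5/2 8591/10000
s(0.5y) = (1/(2401/2500) − 1)/(1/2) = 198/2401 ≈ 8.2466%

step 1 [0.5y] swap r/2=99/2401: DF=(1 − 99/2401·(0))/(1+99/2401) = 2401/2500 ≈ 0.960400
step 2 [1y] swap r/2=150/4751: DF=(1 − 150/4751·(0.960400))/(1+150/4751) = 47/50 ≈ 0.940000
step 3 [1.5y] swap r/2=713/28291: DF=(1 − 713/28291·(0.960400+0.940000))/(1+713/28291) = 9287/10000 ≈ 0.928700
step 4 [2y] zero: DF = P = 4467/5000 ≈ 0.893400
step 5 [2.5y] swap r/2=1409/45816: DF=(1 − 1409/45816·(0.960400+0.940000+0.928700+0.893400))/(1+1409/45816) = 8591/10000 ≈ 0.859100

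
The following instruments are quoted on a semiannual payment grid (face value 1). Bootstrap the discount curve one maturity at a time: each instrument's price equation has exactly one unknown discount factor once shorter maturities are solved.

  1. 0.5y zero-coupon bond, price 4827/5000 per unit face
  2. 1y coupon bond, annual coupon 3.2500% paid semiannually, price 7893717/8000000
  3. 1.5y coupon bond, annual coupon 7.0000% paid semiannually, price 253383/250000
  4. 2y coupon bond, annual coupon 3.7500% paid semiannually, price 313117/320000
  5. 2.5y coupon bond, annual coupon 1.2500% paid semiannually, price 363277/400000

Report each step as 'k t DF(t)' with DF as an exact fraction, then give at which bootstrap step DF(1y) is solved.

1 1/2 4827/5000
2 1 1911/2000
3 3/2 9143/10000
4 2 9083/10000
5 5/2 8793/10000
DF(1y) is solved at step 2

step 1 [0.5y] zero: DF = P = 4827/5000 ≈ 0.965400
step 2 [1y] bond c/2=13/800: DF=(7893717/8000000 − 13/800·(0.965400))/(1+13/800) = 1911/2000 ≈ 0.955500
step 3 [1.5y] bond c/2=7/200: DF=(253383/250000 − 7/200·(0.965400+0.955500))/(1+7/200) = 9143/10000 ≈ 0.914300
step 4 [2y] bond c/2=3/160: DF=(313117/320000 − 3/160·(0.965400+0.955500+0.914300))/(1+3/160) = 9083/10000 ≈ 0.908300
step 5 [2.5y] bond c/2=1/160: DF=(363277/400000 − 1/160·(0.965400+0.955500+0.914300+0.908300))/(1+1/160) = 8793/10000 ≈ 0.879300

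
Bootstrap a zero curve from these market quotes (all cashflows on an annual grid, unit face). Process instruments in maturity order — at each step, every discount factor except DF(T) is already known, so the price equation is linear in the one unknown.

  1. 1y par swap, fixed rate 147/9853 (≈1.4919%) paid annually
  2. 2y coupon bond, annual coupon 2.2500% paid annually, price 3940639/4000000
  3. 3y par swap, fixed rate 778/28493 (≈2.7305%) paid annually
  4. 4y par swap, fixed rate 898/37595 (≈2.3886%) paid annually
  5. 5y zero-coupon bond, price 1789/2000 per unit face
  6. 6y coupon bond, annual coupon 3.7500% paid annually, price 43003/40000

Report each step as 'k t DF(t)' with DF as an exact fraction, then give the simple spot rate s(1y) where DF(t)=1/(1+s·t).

1 1 9853/10000
2 2 4709/5000
3 3 4611/5000
4 4 4551/5000
5 5 1789/2000
6 6 217/250
s(1y) = (1/(9853/10000) − 1)/(1) = 147/9853 ≈ 1.4919%

step 1 [1y] swap r/1=147/9853: DF=(1 − 147/9853·(0))/(1+147/9853) = 9853/10000 ≈ 0.985300
step 2 [2y] bond c/1=9/400: DF=(3940639/4000000 − 9/400·(0.985300))/(1+9/400) = 4709/5000 ≈ 0.941800
step 3 [3y] swap r/1=778/28493: DF=(1 − 778/28493·(0.985300+0.941800))/(1+778/28493) = 4611/5000 ≈ 0.922200
step 4 [4y] swap r/1=898/37595: DF=(1 − 898/37595·(0.985300+0.941800+0.922200))/(1+898/37595) = 4551/5000 ≈ 0.910200
step 5 [5y] zero: DF = P = 1789/2000 ≈ 0.894500
step 6 [6y] bond c/1=3/80: DF=(43003/40000 − 3/80·(0.985300+0.941800+0.922200+0.910200+0.894500))/(1+3/80) = 217/250 ≈ 0.868000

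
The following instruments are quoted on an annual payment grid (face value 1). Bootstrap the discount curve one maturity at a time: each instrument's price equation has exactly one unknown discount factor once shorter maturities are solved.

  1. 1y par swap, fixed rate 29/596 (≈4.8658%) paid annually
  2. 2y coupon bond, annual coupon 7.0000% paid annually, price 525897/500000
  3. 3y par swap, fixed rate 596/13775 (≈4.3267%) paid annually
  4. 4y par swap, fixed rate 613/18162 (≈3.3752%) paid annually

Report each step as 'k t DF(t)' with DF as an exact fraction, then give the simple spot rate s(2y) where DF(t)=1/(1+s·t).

1 1 596/625
2 2 4603/5000
3 3 1101/1250
4 4 4387/5000
s(2y) = (1/(4603/5000) − 1)/(2) = 397/9206 ≈ 4.3124%

step 1 [1y] swap r/1=29/596: DF=(1 − 29/596·(0))/(1+29/596) = 596/625 ≈ 0.953600
step 2 [2y] bond c/1=7/100: DF=(525897/500000 − 7/100·(0.953600))/(1+7/100) = 4603/5000 ≈ 0.920600
step 3 [3y] swap r/1=596/13775: DF=(1 − 596/13775·(0.953600+0.920600))/(1+596/13775) = 1101/1250 ≈ 0.880800
step 4 [4y] swap r/1=613/18162: DF=(1 − 613/18162·(0.953600+0.920600+0.880800))/(1+613/18162) = 4387/5000 ≈ 0.877400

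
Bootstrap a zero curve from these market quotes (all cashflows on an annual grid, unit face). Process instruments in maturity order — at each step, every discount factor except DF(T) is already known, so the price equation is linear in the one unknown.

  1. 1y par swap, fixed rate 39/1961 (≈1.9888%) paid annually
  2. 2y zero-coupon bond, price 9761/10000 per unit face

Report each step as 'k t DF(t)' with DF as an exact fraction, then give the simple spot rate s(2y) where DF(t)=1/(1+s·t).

1 1 1961/2000
2 2 9761/10000
s(2y) = (1/(9761/10000) − 1)/(2) = 239/19522 ≈ 1.2243%

step 1 [1y] swap r/1=39/1961: DF=(1 − 39/1961·(0))/(1+39/1961) = 1961/2000 ≈ 0.980500
step 2 [2y] zero: DF = P = 9761/10000 ≈ 0.976100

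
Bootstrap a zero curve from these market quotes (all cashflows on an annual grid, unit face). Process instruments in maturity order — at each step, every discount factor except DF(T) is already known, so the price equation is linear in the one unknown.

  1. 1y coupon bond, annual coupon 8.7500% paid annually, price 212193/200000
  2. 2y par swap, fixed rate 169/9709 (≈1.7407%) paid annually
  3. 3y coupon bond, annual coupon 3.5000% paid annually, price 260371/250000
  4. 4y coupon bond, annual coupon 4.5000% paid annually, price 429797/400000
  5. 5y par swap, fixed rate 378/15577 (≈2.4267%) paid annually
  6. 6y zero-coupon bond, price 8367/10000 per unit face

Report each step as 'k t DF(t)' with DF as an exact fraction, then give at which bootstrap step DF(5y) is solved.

step 1 [1y] bond c/1=7/80: DF=(212193/200000 − 7/80·(0))/(1+7/80) = 2439/2500 ≈ 0.975600
step 2 [2y] swap r/1=169/9709: DF=(1 − 169/9709·(0.975600))/(1+169/9709) = 4831/5000 ≈ 0.966200
step 3 [3y] bond c/1=7/200: DF=(260371/250000 − 7/200·(0.975600+0.966200))/(1+7/200) = 4703/5000 ≈ 0.940600
step 4 [4y] bond c/1=9/200: DF=(429797/400000 − 9/200·(0.975600+0.966200+0.940600))/(1+9/200) = 9041/10000 ≈ 0.904100
step 5 [5y] swap r/1=378/15577: DF=(1 − 378/15577·(0.975600+0.966200+0.940600+0.904100))/(1+378/15577) = 4433/5000 ≈ 0.886600
step 6 [6y] zero: DF = P = 8367/10000 ≈ 0.836700

1 1 2439/2500
2 2 4831/5000
3 3 4703/5000
4 4 9041/10000
5 5 4433/5000
6 6 8367/10000
DF(5y) is solved at step 5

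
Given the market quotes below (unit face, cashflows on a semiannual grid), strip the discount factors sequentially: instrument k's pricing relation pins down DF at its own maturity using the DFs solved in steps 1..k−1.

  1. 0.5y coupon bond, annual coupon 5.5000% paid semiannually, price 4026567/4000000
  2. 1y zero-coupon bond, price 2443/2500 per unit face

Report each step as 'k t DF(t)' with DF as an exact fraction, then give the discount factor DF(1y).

1 1/2 9797/10000
2 1 2443/2500
DF(1y) = 2443/2500 ≈ 0.977200

step 1 [0.5y] bond c/2=11/400: DF=(4026567/4000000 − 11/400·(0))/(1+11/400) = 9797/10000 ≈ 0.979700
step 2 [1y] zero: DF = P = 2443/2500 ≈ 0.977200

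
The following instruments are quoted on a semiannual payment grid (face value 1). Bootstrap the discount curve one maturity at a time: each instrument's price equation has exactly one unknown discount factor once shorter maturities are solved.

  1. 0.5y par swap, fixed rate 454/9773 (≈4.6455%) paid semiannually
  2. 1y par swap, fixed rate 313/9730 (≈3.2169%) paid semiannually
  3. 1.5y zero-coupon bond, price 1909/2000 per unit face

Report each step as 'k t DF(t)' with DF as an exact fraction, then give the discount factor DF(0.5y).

step 1 [0.5y] swap r/2=227/9773: DF=(1 − 227/9773·(0))/(1+227/9773) = 9773/10000 ≈ 0.977300
step 2 [1y] swap r/2=313/19460: DF=(1 − 313/19460·(0.977300))/(1+313/19460) = 9687/10000 ≈ 0.968700
step 3 [1.5y] zero: DF = P = 1909/2000 ≈ 0.954500

1 1/2 9773/10000
2 1 9687/10000
3 3/2 1909/2000
DF(0.5y) = 9773/10000 ≈ 0.977300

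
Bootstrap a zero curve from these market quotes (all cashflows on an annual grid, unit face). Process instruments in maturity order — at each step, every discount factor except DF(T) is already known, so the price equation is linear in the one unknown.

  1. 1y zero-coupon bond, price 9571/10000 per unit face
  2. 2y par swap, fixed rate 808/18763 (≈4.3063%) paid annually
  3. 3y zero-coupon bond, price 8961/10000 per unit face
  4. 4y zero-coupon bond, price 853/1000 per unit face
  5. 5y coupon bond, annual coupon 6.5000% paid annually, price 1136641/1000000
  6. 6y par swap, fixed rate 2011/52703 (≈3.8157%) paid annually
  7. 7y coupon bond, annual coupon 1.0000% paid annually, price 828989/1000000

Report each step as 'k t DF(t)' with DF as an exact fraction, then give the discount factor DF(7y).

1 1 9571/10000
2 2 1149/1250
3 3 8961/10000
4 4 853/1000
5 5 423/500
6 6 7989/10000
7 7 3843/5000
DF(7y) = 3843/5000 ≈ 0.768600

step 1 [1y] zero: DF = P = 9571/10000 ≈ 0.957100
step 2 [2y] swap r/1=808/18763: DF=(1 − 808/18763·(0.957100))/(1+808/18763) = 1149/1250 ≈ 0.919200
step 3 [3y] zero: DF = P = 8961/10000 ≈ 0.896100
step 4 [4y] zero: DF = P = 853/1000 ≈ 0.853000
step 5 [5y] bond c/1=13/200: DF=(1136641/1000000 − 13/200·(0.957100+0.919200+0.896100+0.853000))/(1+13/200) = 423/500 ≈ 0.846000
step 6 [6y] swap r/1=2011/52703: DF=(1 − 2011/52703·(0.957100+0.919200+0.896100+0.853000+0.846000))/(1+2011/52703) = 7989/10000 ≈ 0.798900
step 7 [7y] bond c/1=1/100: DF=(828989/1000000 − 1/100·(0.957100+0.919200+0.896100+0.853000+0.846000+0.798900))/(1+1/100) = 3843/5000 ≈ 0.768600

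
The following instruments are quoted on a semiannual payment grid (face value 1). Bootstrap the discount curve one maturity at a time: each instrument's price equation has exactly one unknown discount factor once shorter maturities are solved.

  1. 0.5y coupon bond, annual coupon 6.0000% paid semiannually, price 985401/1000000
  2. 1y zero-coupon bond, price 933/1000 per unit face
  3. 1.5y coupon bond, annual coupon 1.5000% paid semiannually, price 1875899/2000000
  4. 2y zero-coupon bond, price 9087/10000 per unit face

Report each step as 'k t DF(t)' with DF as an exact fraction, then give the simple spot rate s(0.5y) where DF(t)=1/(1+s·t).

step 1 [0.5y] bond c/2=3/100: DF=(985401/1000000 − 3/100·(0))/(1+3/100) = 9567/10000 ≈ 0.956700
step 2 [1y] zero: DF = P = 933/1000 ≈ 0.933000
step 3 [1.5y] bond c/2=3/400: DF=(1875899/2000000 − 3/400·(0.956700+0.933000))/(1+3/400) = 9169/10000 ≈ 0.916900
step 4 [2y] zero: DF = P = 9087/10000 ≈ 0.908700

1 1/2 9567/10000
2 1 933/1000
3 3/2 9169/10000
4 2 9087/10000
s(0.5y) = (1/(9567/10000) − 1)/(1/2) = 866/9567 ≈ 9.0519%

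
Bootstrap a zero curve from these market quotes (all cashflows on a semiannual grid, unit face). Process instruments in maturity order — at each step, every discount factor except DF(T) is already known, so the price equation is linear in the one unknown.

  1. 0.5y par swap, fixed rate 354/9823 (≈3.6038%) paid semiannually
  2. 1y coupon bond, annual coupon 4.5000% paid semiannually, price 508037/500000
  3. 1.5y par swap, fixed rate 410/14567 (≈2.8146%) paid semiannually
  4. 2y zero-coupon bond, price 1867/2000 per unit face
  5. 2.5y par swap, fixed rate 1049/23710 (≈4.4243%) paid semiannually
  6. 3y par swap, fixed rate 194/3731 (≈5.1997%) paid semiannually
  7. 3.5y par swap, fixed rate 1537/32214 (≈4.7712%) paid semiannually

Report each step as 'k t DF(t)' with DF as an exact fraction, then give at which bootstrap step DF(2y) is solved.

step 1 [0.5y] swap r/2=177/9823: DF=(1 − 177/9823·(0))/(1+177/9823) = 9823/10000 ≈ 0.982300
step 2 [1y] bond c/2=9/400: DF=(508037/500000 − 9/400·(0.982300))/(1+9/400) = 9721/10000 ≈ 0.972100
step 3 [1.5y] swap r/2=205/14567: DF=(1 − 205/14567·(0.982300+0.972100))/(1+205/14567) = 959/1000 ≈ 0.959000
step 4 [2y] zero: DF = P = 1867/2000 ≈ 0.933500
step 5 [2.5y] swap r/2=1049/47420: DF=(1 − 1049/47420·(0.982300+0.972100+0.959000+0.933500))/(1+1049/47420) = 8951/10000 ≈ 0.895100
step 6 [3y] swap r/2=97/3731: DF=(1 − 97/3731·(0.982300+0.972100+0.959000+0.933500+0.895100))/(1+97/3731) = 1709/2000 ≈ 0.854500
step 7 [3.5y] swap r/2=1537/64428: DF=(1 − 1537/64428·(0.982300+0.972100+0.959000+0.933500+0.895100+0.854500))/(1+1537/64428) = 8463/10000 ≈ 0.846300

1 1/2 9823/10000
2 1 9721/10000
3 3/2 959/1000
4 2 1867/2000
5 5/2 8951/10000
6 3 1709/2000
7 7/2 8463/10000
DF(2y) is solved at step 4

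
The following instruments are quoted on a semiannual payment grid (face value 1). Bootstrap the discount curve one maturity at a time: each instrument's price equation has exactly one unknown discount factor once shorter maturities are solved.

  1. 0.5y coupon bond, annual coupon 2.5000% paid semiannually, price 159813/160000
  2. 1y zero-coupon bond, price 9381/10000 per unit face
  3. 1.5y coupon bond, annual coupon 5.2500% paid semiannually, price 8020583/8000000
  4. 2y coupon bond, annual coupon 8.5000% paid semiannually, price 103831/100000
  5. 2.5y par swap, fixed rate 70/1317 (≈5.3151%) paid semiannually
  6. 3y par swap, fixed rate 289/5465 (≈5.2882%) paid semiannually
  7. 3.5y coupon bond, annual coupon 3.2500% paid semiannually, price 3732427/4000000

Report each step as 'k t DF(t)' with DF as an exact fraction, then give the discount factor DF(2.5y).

1 1/2 1973/2000
2 1 9381/10000
3 3/2 9277/10000
4 2 8797/10000
5 5/2 351/400
6 3 1711/2000
7 7/2 2077/2500
DF(2.5y) = 351/400 ≈ 0.877500

step 1 [0.5y] bond c/2=1/80: DF=(159813/160000 − 1/80·(0))/(1+1/80) = 1973/2000 ≈ 0.986500
step 2 [1y] zero: DF = P = 9381/10000 ≈ 0.938100
step 3 [1.5y] bond c/2=21/800: DF=(8020583/8000000 − 21/800·(0.986500+0.938100))/(1+21/800) = 9277/10000 ≈ 0.927700
step 4 [2y] bond c/2=17/400: DF=(103831/100000 − 17/400·(0.986500+0.938100+0.927700))/(1+17/400) = 8797/10000 ≈ 0.879700
step 5 [2.5y] swap r/2=35/1317: DF=(1 − 35/1317·(0.986500+0.938100+0.927700+0.879700))/(1+35/1317) = 351/400 ≈ 0.877500
step 6 [3y] swap r/2=289/10930: DF=(1 − 289/10930·(0.986500+0.938100+0.927700+0.879700+0.877500))/(1+289/10930) = 1711/2000 ≈ 0.855500
step 7 [3.5y] bond c/2=13/800: DF=(3732427/4000000 − 13/800·(0.986500+0.938100+0.927700+0.879700+0.877500+0.855500))/(1+13/800) = 2077/2500 ≈ 0.830800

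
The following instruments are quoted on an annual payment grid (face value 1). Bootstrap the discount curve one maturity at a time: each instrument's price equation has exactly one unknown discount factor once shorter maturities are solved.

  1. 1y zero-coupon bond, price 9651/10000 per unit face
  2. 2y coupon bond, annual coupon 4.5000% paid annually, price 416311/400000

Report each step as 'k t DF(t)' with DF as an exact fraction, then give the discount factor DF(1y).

step 1 [1y] zero: DF = P = 9651/10000 ≈ 0.965100
step 2 [2y] bond c/1=9/200: DF=(416311/400000 − 9/200·(0.965100))/(1+9/200) = 1193/1250 ≈ 0.954400

1 1 9651/10000
2 2 1193/1250
DF(1y) = 9651/10000 ≈ 0.965100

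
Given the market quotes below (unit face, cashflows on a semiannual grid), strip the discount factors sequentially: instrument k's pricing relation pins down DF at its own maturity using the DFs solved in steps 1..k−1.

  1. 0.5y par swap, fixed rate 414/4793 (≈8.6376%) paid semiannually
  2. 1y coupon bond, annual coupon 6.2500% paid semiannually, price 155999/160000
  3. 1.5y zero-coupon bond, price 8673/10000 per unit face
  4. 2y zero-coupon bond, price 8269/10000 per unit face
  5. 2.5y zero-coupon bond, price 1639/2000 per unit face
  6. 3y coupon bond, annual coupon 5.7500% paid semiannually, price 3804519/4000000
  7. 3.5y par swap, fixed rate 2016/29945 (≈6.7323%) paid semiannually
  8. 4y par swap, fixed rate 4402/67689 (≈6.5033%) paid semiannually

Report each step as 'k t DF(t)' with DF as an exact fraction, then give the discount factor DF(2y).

step 1 [0.5y] swap r/2=207/4793: DF=(1 − 207/4793·(0))/(1+207/4793) = 4793/5000 ≈ 0.958600
step 2 [1y] bond c/2=1/32: DF=(155999/160000 − 1/32·(0.958600))/(1+1/32) = 2291/2500 ≈ 0.916400
step 3 [1.5y] zero: DF = P = 8673/10000 ≈ 0.867300
step 4 [2y] zero: DF = P = 8269/10000 ≈ 0.826900
step 5 [2.5y] zero: DF = P = 1639/2000 ≈ 0.819500
step 6 [3y] bond c/2=23/800: DF=(3804519/4000000 − 23/800·(0.958600+0.916400+0.867300+0.826900+0.819500))/(1+23/800) = 8019/10000 ≈ 0.801900
step 7 [3.5y] swap r/2=1008/29945: DF=(1 − 1008/29945·(0.958600+0.916400+0.867300+0.826900+0.819500+0.801900))/(1+1008/29945) = 499/625 ≈ 0.798400
step 8 [4y] swap r/2=2201/67689: DF=(1 − 2201/67689·(0.958600+0.916400+0.867300+0.826900+0.819500+0.801900+0.798400))/(1+2201/67689) = 7799/10000 ≈ 0.779900

1 1/2 4793/5000
2 1 2291/2500
3 3/2 8673/10000
4 2 8269/10000
5 5/2 1639/2000
6 3 8019/10000
7 7/2 499/625
8 4 7799/10000
DF(2y) = 8269/10000 ≈ 0.826900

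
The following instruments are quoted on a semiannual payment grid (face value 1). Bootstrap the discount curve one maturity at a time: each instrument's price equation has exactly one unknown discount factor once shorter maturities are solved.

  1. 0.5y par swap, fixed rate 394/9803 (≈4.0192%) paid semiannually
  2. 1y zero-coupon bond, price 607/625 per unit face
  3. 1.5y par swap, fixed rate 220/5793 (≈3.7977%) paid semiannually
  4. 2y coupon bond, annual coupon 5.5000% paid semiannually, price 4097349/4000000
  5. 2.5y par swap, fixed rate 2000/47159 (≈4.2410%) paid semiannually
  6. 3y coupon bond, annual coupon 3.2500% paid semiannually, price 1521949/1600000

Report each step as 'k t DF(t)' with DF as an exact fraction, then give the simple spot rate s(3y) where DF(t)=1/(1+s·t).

step 1 [0.5y] swap r/2=197/9803: DF=(1 − 197/9803·(0))/(1+197/9803) = 9803/10000 ≈ 0.980300
step 2 [1y] zero: DF = P = 607/625 ≈ 0.971200
step 3 [1.5y] swap r/2=110/5793: DF=(1 − 110/5793·(0.980300+0.971200))/(1+110/5793) = 189/200 ≈ 0.945000
step 4 [2y] bond c/2=11/400: DF=(4097349/4000000 − 11/400·(0.980300+0.971200+0.945000))/(1+11/400) = 4597/5000 ≈ 0.919400
step 5 [2.5y] swap r/2=1000/47159: DF=(1 − 1000/47159·(0.980300+0.971200+0.945000+0.919400))/(1+1000/47159) = 9/10 ≈ 0.900000
step 6 [3y] bond c/2=13/800: DF=(1521949/1600000 − 13/800·(0.980300+0.971200+0.945000+0.919400+0.900000))/(1+13/800) = 4303/5000 ≈ 0.860600

1 1/2 9803/10000
2 1 607/625
3 3/2 189/200
4 2 4597/5000
5 5/2 9/10
6 3 4303/5000
s(3y) = (1/(4303/5000) − 1)/(3) = 697/12909 ≈ 5.3993%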